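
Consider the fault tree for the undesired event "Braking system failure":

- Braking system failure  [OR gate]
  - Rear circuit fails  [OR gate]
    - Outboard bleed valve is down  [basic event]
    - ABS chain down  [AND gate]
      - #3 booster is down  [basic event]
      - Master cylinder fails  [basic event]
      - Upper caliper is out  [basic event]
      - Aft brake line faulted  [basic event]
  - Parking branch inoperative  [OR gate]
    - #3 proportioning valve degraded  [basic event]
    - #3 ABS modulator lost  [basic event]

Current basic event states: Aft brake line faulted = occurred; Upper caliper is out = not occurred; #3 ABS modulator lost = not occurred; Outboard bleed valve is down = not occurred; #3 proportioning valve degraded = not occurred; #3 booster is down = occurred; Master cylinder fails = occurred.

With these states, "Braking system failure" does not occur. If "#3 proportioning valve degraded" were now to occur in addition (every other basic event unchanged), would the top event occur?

Yes

Counterfactual: set "#3 proportioning valve degraded" to occurred.
ABS chain down [AND]: #3 booster is down=occurs, Master cylinder fails=occurs, Upper caliper is out=not, Aft brake line faulted=occurs → not all inputs occur → does not occur.
Rear circuit fails [OR]: Outboard bleed valve is down=not, ABS chain down=not → no input occurs → does not occur.
Parking branch inoperative [OR]: #3 proportioning valve degraded=occurs, #3 ABS modulator lost=not → at least one input occurs → occurs.
Braking system failure [OR]: Rear circuit fails=not, Parking branch inoperative=occurs → at least one input occurs → occurs.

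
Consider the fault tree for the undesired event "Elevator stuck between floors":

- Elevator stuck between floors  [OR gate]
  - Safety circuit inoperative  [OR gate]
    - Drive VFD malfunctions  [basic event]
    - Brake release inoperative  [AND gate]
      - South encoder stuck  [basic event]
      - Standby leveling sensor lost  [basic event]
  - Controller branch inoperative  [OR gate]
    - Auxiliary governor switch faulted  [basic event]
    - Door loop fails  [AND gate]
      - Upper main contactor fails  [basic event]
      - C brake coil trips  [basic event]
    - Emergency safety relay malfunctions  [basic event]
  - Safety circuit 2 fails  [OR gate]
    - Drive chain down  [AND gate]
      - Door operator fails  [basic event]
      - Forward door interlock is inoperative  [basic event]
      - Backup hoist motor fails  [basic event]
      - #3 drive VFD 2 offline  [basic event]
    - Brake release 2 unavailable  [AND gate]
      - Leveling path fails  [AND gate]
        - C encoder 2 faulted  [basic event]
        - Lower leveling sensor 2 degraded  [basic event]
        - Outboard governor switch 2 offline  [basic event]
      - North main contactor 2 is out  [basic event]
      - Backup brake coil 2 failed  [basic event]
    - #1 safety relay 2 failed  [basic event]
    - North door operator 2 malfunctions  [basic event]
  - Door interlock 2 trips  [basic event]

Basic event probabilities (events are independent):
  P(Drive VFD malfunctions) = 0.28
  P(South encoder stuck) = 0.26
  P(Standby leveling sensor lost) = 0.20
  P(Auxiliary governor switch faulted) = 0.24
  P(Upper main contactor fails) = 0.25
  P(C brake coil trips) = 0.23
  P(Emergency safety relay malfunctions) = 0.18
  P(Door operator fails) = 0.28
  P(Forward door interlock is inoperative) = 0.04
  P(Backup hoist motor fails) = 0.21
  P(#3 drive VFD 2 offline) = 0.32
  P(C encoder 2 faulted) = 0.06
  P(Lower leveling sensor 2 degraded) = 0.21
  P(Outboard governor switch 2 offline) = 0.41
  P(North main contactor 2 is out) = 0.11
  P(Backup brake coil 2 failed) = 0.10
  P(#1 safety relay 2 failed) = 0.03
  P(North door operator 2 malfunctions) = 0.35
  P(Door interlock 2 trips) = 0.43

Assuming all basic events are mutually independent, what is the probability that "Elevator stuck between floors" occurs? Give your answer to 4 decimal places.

P(Brake release inoperative) [AND] = 0.26 × 0.20 = 0.052000
P(Safety circuit inoperative) [OR] = 1 − (1−0.28) × (1−0.052000) = 0.317440
P(Door loop fails) [AND] = 0.25 × 0.23 = 0.057500
P(Controller branch inoperative) [OR] = 1 − (1−0.24) × (1−0.057500) × (1−0.18) = 0.412634
P(Drive chain down) [AND] = 0.28 × 0.04 × 0.21 × 0.32 = 0.000753
P(Leveling path fails) [AND] = 0.06 × 0.21 × 0.41 = 0.005166
P(Brake release 2 unavailable) [AND] = 0.005166 × 0.11 × 0.10 = 0.000057
P(Safety circuit 2 fails) [OR] = 1 − (1−0.000753) × (1−0.000057) × (1−0.03) × (1−0.35) = 0.370011
P(Elevator stuck between floors) [OR] = 1 − (1−0.317440) × (1−0.412634) × (1−0.370011) × (1−0.43) = 0.856035
Rounded to 4 decimal places: P(Elevator stuck between floors) ≈ 0.8560.

0.8560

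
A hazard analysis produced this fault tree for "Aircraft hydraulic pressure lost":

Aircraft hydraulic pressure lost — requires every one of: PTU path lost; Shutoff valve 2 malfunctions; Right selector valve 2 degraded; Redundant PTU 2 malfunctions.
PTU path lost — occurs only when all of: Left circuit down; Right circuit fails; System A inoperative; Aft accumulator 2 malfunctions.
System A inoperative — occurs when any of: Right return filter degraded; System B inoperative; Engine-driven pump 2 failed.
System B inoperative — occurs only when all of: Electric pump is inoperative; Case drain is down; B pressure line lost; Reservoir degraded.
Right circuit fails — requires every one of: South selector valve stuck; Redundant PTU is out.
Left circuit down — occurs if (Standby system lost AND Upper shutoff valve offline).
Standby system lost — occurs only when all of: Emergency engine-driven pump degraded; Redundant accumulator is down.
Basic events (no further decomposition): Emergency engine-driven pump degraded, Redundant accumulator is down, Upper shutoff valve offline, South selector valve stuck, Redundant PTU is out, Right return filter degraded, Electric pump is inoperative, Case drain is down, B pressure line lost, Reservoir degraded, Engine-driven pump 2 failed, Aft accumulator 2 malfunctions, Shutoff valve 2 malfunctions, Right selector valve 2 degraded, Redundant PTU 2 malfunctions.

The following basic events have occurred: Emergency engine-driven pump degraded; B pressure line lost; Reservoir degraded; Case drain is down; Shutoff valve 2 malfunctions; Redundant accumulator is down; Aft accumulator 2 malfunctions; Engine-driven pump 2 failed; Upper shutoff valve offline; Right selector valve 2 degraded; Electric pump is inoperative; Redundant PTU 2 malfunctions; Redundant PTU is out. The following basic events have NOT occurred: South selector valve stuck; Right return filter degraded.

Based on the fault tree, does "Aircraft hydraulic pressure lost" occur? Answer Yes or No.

No

Standby system lost [AND]: Emergency engine-driven pump degraded=occurs, Redundant accumulator is down=occurs → all inputs occur → occurs.
Left circuit down [AND]: Standby system lost=occurs, Upper shutoff valve offline=occurs → all inputs occur → occurs.
Right circuit fails [AND]: South selector valve stuck=not, Redundant PTU is out=occurs → not all inputs occur → does not occur.
System B inoperative [AND]: Electric pump is inoperative=occurs, Case drain is down=occurs, B pressure line lost=occurs, Reservoir degraded=occurs → all inputs occur → occurs.
System A inoperative [OR]: Right return filter degraded=not, System B inoperative=occurs, Engine-driven pump 2 failed=occurs → at least one input occurs → occurs.
PTU path lost [AND]: Left circuit down=occurs, Right circuit fails=not, System A inoperative=occurs, Aft accumulator 2 malfunctions=occurs → not all inputs occur → does not occur.
Aircraft hydraulic pressure lost [AND]: PTU path lost=not, Shutoff valve 2 malfunctions=occurs, Right selector valve 2 degraded=occurs, Redundant PTU 2 malfunctions=occurs → not all inputs occur → does not occur.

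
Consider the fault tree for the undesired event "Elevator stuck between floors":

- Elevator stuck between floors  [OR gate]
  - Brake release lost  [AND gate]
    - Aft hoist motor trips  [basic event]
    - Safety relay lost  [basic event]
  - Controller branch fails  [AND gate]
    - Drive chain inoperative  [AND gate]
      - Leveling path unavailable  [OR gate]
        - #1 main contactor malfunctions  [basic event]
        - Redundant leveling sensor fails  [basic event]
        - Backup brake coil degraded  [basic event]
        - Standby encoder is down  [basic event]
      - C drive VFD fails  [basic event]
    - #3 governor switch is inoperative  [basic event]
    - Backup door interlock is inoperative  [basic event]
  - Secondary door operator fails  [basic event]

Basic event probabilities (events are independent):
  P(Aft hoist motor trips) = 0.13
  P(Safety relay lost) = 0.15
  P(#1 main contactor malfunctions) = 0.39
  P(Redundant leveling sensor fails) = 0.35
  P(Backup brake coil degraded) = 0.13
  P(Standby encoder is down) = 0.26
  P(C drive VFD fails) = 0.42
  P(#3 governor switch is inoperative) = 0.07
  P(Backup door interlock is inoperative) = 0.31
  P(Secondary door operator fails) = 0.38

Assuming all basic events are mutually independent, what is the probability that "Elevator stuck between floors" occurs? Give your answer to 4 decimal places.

P(Brake release lost) [AND] = 0.13 × 0.15 = 0.019500
P(Leveling path unavailable) [OR] = 1 − (1−0.39) × (1−0.35) × (1−0.13) × (1−0.26) = 0.744733
P(Drive chain inoperative) [AND] = 0.744733 × 0.42 = 0.312788
P(Controller branch fails) [AND] = 0.312788 × 0.07 × 0.31 = 0.006787
P(Elevator stuck between floors) [OR] = 1 − (1−0.019500) × (1−0.006787) × (1−0.38) = 0.396216
Rounded to 4 decimal places: P(Elevator stuck between floors) ≈ 0.3962.

0.3962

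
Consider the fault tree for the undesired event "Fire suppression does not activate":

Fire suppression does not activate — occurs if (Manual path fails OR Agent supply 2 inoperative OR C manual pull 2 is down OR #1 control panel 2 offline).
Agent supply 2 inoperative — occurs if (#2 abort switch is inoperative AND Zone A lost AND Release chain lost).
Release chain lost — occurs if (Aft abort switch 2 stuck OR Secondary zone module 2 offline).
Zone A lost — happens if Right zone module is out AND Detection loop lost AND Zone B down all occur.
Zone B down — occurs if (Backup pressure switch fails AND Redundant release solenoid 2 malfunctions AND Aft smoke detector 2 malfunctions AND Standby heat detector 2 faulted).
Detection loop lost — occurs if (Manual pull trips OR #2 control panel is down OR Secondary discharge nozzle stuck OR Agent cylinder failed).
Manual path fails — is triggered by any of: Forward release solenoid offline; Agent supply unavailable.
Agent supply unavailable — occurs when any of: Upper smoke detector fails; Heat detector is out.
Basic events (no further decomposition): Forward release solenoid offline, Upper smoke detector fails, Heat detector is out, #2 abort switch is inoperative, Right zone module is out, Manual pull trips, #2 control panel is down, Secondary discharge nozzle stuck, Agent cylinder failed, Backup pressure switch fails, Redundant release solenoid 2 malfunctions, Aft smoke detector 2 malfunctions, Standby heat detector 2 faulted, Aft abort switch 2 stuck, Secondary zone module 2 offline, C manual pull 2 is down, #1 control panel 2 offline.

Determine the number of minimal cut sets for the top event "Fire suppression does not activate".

13

Agent supply unavailable [OR]: union of children's cut sets → 2 cut set(s).
Manual path fails [OR]: union of children's cut sets → 3 cut set(s).
Detection loop lost [OR]: union of children's cut sets → 4 cut set(s).
Zone B down [AND]: one cut set from each child combined → 1 × 1 × 1 × 1 = 1 cut set(s).
Zone A lost [AND]: one cut set from each child combined → 1 × 4 × 1 = 4 cut set(s).
Release chain lost [OR]: union of children's cut sets → 2 cut set(s).
Agent supply 2 inoperative [AND]: one cut set from each child combined → 1 × 4 × 2 = 8 cut set(s).
Fire suppression does not activate [OR]: union of children's cut sets → 13 cut set(s).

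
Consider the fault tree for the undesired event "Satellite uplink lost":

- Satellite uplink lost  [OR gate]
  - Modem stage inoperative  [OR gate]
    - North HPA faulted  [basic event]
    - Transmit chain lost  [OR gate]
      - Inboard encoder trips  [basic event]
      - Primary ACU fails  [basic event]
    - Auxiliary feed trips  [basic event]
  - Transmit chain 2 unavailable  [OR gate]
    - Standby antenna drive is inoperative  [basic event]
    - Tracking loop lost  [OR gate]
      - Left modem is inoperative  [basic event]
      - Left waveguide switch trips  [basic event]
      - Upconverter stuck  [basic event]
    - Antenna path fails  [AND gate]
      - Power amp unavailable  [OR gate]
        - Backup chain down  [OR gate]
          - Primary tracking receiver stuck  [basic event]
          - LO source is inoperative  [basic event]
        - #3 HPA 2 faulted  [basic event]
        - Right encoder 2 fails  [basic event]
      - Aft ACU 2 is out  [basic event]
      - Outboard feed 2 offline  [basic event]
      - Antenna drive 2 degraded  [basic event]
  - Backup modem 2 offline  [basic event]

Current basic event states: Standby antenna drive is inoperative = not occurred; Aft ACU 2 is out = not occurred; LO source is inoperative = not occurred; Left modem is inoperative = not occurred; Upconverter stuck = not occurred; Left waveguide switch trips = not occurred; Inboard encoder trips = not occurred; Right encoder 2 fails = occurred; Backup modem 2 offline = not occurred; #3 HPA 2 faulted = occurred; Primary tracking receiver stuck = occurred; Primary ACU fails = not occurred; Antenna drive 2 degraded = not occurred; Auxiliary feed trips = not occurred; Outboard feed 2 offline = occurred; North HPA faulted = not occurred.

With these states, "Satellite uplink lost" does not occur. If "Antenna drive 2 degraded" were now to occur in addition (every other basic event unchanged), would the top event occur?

No

Counterfactual: set "Antenna drive 2 degraded" to occurred.
Transmit chain lost [OR]: Inboard encoder trips=not, Primary ACU fails=not → no input occurs → does not occur.
Modem stage inoperative [OR]: North HPA faulted=not, Transmit chain lost=not, Auxiliary feed trips=not → no input occurs → does not occur.
Tracking loop lost [OR]: Left modem is inoperative=not, Left waveguide switch trips=not, Upconverter stuck=not → no input occurs → does not occur.
Backup chain down [OR]: Primary tracking receiver stuck=occurs, LO source is inoperative=not → at least one input occurs → occurs.
Power amp unavailable [OR]: Backup chain down=occurs, #3 HPA 2 faulted=occurs, Right encoder 2 fails=occurs → at least one input occurs → occurs.
Antenna path fails [AND]: Power amp unavailable=occurs, Aft ACU 2 is out=not, Outboard feed 2 offline=occurs, Antenna drive 2 degraded=occurs → not all inputs occur → does not occur.
Transmit chain 2 unavailable [OR]: Standby antenna drive is inoperative=not, Tracking loop lost=not, Antenna path fails=not → no input occurs → does not occur.
Satellite uplink lost [OR]: Modem stage inoperative=not, Transmit chain 2 unavailable=not, Backup modem 2 offline=not → no input occurs → does not occur.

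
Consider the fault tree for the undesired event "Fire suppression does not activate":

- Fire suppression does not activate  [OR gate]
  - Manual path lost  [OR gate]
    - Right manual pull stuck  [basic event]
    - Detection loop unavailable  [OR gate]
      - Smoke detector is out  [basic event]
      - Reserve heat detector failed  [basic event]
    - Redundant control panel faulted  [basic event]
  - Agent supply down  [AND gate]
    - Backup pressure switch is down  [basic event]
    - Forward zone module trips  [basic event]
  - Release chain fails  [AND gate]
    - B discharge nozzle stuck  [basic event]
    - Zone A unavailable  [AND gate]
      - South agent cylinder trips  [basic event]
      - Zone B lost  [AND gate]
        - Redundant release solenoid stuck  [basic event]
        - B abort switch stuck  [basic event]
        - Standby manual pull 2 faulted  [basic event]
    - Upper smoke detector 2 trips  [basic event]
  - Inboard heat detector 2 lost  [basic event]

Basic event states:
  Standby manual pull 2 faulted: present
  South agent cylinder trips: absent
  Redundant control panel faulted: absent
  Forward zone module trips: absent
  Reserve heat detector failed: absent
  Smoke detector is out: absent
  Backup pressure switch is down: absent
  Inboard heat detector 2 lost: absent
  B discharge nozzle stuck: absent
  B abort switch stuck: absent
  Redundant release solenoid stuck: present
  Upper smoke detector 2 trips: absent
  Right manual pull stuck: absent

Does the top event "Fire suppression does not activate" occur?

Detection loop unavailable [OR]: Smoke detector is out=not, Reserve heat detector failed=not → no input occurs → does not occur.
Manual path lost [OR]: Right manual pull stuck=not, Detection loop unavailable=not, Redundant control panel faulted=not → no input occurs → does not occur.
Agent supply down [AND]: Backup pressure switch is down=not, Forward zone module trips=not → not all inputs occur → does not occur.
Zone B lost [AND]: Redundant release solenoid stuck=occurs, B abort switch stuck=not, Standby manual pull 2 faulted=occurs → not all inputs occur → does not occur.
Zone A unavailable [AND]: South agent cylinder trips=not, Zone B lost=not → not all inputs occur → does not occur.
Release chain fails [AND]: B discharge nozzle stuck=not, Zone A unavailable=not, Upper smoke detector 2 trips=not → not all inputs occur → does not occur.
Fire suppression does not activate [OR]: Manual path lost=not, Agent supply down=not, Release chain fails=not, Inboard heat detector 2 lost=not → no input occurs → does not occur.

No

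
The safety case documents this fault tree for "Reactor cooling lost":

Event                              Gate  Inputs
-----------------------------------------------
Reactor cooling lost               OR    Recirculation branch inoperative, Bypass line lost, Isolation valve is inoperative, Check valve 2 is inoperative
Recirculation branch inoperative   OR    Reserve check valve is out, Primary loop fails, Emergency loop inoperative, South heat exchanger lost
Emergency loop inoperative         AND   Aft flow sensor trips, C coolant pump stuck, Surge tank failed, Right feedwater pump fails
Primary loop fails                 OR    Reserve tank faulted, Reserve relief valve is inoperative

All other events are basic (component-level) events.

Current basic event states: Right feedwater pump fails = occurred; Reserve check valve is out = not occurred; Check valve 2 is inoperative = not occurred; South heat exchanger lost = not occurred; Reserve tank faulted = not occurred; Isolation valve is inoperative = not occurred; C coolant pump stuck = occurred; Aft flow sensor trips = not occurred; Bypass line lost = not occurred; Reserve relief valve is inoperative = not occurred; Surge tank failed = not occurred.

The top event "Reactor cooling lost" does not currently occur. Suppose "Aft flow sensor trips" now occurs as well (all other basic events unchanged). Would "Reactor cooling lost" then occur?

No

Counterfactual: set "Aft flow sensor trips" to occurred.
Primary loop fails [OR]: Reserve tank faulted=not, Reserve relief valve is inoperative=not → no input occurs → does not occur.
Emergency loop inoperative [AND]: Aft flow sensor trips=occurs, C coolant pump stuck=occurs, Surge tank failed=not, Right feedwater pump fails=occurs → not all inputs occur → does not occur.
Recirculation branch inoperative [OR]: Reserve check valve is out=not, Primary loop fails=not, Emergency loop inoperative=not, South heat exchanger lost=not → no input occurs → does not occur.
Reactor cooling lost [OR]: Recirculation branch inoperative=not, Bypass line lost=not, Isolation valve is inoperative=not, Check valve 2 is inoperative=not → no input occurs → does not occur.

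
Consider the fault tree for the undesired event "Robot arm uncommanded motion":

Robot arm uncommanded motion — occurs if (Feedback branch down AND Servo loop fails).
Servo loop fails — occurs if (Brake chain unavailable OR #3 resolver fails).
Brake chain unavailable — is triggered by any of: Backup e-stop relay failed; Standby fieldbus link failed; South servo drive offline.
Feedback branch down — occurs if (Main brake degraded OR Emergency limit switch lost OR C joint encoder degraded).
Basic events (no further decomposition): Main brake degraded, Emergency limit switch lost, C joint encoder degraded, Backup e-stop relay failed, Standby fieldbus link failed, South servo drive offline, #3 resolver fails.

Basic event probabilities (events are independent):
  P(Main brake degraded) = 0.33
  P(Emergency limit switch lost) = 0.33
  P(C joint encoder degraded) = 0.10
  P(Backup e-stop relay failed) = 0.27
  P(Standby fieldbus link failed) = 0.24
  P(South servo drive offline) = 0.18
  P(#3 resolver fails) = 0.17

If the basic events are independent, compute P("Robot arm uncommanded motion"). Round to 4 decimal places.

0.3709

P(Feedback branch down) [OR] = 1 − (1−0.33) × (1−0.33) × (1−0.10) = 0.595990
P(Brake chain unavailable) [OR] = 1 − (1−0.27) × (1−0.24) × (1−0.18) = 0.545064
P(Servo loop fails) [OR] = 1 − (1−0.545064) × (1−0.17) = 0.622403
P(Robot arm uncommanded motion) [AND] = 0.595990 × 0.622403 = 0.370946
Rounded to 4 decimal places: P(Robot arm uncommanded motion) ≈ 0.3709.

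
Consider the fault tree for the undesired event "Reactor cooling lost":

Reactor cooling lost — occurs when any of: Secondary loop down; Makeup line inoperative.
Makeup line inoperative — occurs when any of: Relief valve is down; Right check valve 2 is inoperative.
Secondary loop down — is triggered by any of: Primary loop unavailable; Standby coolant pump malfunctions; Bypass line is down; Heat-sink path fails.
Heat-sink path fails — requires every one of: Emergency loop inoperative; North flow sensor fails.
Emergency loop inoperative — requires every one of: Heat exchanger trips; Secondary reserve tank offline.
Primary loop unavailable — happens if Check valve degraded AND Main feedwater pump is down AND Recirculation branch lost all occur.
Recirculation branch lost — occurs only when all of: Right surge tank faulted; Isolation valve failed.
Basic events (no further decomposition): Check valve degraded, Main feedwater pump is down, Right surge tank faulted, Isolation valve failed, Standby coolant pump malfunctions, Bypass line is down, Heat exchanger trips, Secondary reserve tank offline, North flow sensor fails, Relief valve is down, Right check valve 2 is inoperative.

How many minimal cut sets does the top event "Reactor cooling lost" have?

6

Recirculation branch lost [AND]: one cut set from each child combined → 1 × 1 = 1 cut set(s).
Primary loop unavailable [AND]: one cut set from each child combined → 1 × 1 × 1 = 1 cut set(s).
Emergency loop inoperative [AND]: one cut set from each child combined → 1 × 1 = 1 cut set(s).
Heat-sink path fails [AND]: one cut set from each child combined → 1 × 1 = 1 cut set(s).
Secondary loop down [OR]: union of children's cut sets → 4 cut set(s).
Makeup line inoperative [OR]: union of children's cut sets → 2 cut set(s).
Reactor cooling lost [OR]: union of children's cut sets → 6 cut set(s).
Minimal cut sets: {Check valve degraded, Isolation valve failed, Main feedwater pump is down, Right surge tank faulted}; {Standby coolant pump malfunctions}; {Bypass line is down}; {Heat exchanger trips, North flow sensor fails, Secondary reserve tank offline}; {Relief valve is down}; {Right check valve 2 is inoperative}.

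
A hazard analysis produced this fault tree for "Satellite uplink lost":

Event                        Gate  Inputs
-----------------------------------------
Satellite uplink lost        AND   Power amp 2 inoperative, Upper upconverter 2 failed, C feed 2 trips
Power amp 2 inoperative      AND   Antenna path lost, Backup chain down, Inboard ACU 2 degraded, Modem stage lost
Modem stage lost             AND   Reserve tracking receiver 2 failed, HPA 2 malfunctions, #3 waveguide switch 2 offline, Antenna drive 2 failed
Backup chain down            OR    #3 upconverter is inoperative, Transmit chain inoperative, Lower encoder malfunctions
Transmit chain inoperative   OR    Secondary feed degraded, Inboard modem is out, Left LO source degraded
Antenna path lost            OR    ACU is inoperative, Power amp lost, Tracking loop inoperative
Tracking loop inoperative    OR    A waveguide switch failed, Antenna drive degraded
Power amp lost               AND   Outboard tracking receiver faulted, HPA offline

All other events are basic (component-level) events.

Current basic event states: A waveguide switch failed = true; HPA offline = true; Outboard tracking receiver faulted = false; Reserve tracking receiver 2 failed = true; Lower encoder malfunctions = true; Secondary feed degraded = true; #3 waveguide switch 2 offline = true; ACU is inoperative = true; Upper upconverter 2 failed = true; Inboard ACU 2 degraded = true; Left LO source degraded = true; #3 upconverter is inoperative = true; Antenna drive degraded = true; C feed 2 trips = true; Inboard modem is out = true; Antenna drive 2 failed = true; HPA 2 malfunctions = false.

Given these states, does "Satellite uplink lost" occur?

Power amp lost [AND]: Outboard tracking receiver faulted=not, HPA offline=occurs → not all inputs occur → does not occur.
Tracking loop inoperative [OR]: A waveguide switch failed=occurs, Antenna drive degraded=occurs → at least one input occurs → occurs.
Antenna path lost [OR]: ACU is inoperative=occurs, Power amp lost=not, Tracking loop inoperative=occurs → at least one input occurs → occurs.
Transmit chain inoperative [OR]: Secondary feed degraded=occurs, Inboard modem is out=occurs, Left LO source degraded=occurs → at least one input occurs → occurs.
Backup chain down [OR]: #3 upconverter is inoperative=occurs, Transmit chain inoperative=occurs, Lower encoder malfunctions=occurs → at least one input occurs → occurs.
Modem stage lost [AND]: Reserve tracking receiver 2 failed=occurs, HPA 2 malfunctions=not, #3 waveguide switch 2 offline=occurs, Antenna drive 2 failed=occurs → not all inputs occur → does not occur.
Power amp 2 inoperative [AND]: Antenna path lost=occurs, Backup chain down=occurs, Inboard ACU 2 degraded=occurs, Modem stage lost=not → not all inputs occur → does not occur.
Satellite uplink lost [AND]: Power amp 2 inoperative=not, Upper upconverter 2 failed=occurs, C feed 2 trips=occurs → not all inputs occur → does not occur.

No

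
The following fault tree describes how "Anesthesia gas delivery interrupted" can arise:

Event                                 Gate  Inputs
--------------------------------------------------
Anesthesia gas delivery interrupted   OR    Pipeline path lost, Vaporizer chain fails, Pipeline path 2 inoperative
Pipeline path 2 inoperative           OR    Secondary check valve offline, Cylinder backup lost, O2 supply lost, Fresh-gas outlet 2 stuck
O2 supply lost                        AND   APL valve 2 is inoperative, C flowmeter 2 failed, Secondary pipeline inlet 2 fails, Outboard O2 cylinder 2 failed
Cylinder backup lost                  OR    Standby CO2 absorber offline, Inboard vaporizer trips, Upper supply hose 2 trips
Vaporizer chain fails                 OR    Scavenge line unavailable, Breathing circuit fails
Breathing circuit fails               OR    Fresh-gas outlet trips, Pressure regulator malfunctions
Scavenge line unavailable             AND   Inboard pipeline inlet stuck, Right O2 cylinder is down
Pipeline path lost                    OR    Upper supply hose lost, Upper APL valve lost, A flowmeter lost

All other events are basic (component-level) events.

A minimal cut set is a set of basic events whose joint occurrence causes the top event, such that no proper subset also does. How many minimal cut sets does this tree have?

12

Pipeline path lost [OR]: union of children's cut sets → 3 cut set(s).
Scavenge line unavailable [AND]: one cut set from each child combined → 1 × 1 = 1 cut set(s).
Breathing circuit fails [OR]: union of children's cut sets → 2 cut set(s).
Vaporizer chain fails [OR]: union of children's cut sets → 3 cut set(s).
Cylinder backup lost [OR]: union of children's cut sets → 3 cut set(s).
O2 supply lost [AND]: one cut set from each child combined → 1 × 1 × 1 × 1 = 1 cut set(s).
Pipeline path 2 inoperative [OR]: union of children's cut sets → 6 cut set(s).
Anesthesia gas delivery interrupted [OR]: union of children's cut sets → 12 cut set(s).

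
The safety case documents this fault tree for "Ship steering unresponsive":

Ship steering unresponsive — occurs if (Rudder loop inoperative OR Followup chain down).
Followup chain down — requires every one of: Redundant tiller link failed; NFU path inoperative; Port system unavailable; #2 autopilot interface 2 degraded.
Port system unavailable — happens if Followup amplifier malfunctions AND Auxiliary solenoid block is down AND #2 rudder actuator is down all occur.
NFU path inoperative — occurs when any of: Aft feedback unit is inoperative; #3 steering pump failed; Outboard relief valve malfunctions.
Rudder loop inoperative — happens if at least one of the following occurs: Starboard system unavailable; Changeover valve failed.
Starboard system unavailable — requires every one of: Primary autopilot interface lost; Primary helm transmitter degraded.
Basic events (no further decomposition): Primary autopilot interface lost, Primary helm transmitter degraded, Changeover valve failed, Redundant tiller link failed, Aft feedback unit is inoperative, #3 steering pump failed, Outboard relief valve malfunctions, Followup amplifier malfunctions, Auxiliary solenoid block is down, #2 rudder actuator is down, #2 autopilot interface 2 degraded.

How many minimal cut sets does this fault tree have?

5

Starboard system unavailable [AND]: one cut set from each child combined → 1 × 1 = 1 cut set(s).
Rudder loop inoperative [OR]: union of children's cut sets → 2 cut set(s).
NFU path inoperative [OR]: union of children's cut sets → 3 cut set(s).
Port system unavailable [AND]: one cut set from each child combined → 1 × 1 × 1 = 1 cut set(s).
Followup chain down [AND]: one cut set from each child combined → 1 × 3 × 1 × 1 = 3 cut set(s).
Ship steering unresponsive [OR]: union of children's cut sets → 5 cut set(s).
Minimal cut sets: {Primary autopilot interface lost, Primary helm transmitter degraded}; {Changeover valve failed}; {#2 autopilot interface 2 degraded, #2 rudder actuator is down, Aft feedback unit is inoperative, Auxiliary solenoid block is down, Followup amplifier malfunctions, Redundant tiller link failed}; {#2 autopilot interface 2 degraded, #2 rudder actuator is down, #3 steering pump failed, Auxiliary solenoid block is down, Followup amplifier malfunctions, Redundant tiller link failed}; {#2 autopilot interface 2 degraded, #2 rudder actuator is down, Auxiliary solenoid block is down, Followup amplifier malfunctions, Outboard relief valve malfunctions, Redundant tiller link failed}.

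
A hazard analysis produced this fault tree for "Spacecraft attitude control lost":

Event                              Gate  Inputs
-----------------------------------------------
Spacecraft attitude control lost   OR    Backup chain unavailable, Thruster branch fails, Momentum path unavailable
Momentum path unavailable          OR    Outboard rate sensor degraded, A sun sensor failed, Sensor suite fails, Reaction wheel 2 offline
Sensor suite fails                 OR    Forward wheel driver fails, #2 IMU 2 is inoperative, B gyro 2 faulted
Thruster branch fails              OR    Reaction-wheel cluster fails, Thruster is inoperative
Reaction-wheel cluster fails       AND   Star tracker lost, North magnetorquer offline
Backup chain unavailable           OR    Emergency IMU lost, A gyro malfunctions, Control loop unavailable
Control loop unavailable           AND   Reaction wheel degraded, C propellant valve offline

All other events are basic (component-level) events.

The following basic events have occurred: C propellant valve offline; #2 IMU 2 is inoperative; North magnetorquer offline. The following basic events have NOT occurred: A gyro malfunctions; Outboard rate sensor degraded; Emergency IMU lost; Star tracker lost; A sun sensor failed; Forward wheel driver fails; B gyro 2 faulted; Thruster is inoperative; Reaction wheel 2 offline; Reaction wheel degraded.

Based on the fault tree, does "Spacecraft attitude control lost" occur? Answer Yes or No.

Control loop unavailable [AND]: Reaction wheel degraded=not, C propellant valve offline=occurs → not all inputs occur → does not occur.
Backup chain unavailable [OR]: Emergency IMU lost=not, A gyro malfunctions=not, Control loop unavailable=not → no input occurs → does not occur.
Reaction-wheel cluster fails [AND]: Star tracker lost=not, North magnetorquer offline=occurs → not all inputs occur → does not occur.
Thruster branch fails [OR]: Reaction-wheel cluster fails=not, Thruster is inoperative=not → no input occurs → does not occur.
Sensor suite fails [OR]: Forward wheel driver fails=not, #2 IMU 2 is inoperative=occurs, B gyro 2 faulted=not → at least one input occurs → occurs.
Momentum path unavailable [OR]: Outboard rate sensor degraded=not, A sun sensor failed=not, Sensor suite fails=occurs, Reaction wheel 2 offline=not → at least one input occurs → occurs.
Spacecraft attitude control lost [OR]: Backup chain unavailable=not, Thruster branch fails=not, Momentum path unavailable=occurs → at least one input occurs → occurs.

Yes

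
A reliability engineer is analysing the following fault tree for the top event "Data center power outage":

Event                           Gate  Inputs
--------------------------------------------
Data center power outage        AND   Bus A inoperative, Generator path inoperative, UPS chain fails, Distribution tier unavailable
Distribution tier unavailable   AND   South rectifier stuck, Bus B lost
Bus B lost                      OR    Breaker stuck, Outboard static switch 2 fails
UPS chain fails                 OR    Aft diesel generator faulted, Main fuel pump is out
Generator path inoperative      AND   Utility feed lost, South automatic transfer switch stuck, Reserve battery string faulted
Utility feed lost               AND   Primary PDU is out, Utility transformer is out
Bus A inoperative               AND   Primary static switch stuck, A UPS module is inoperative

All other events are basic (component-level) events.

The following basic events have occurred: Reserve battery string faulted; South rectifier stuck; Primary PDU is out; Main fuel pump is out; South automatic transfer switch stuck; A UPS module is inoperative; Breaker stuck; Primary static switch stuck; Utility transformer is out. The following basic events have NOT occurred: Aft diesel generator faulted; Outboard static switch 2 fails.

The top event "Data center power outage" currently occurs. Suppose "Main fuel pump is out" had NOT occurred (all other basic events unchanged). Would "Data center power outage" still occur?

No

Counterfactual: set "Main fuel pump is out" to not occurred.
Bus A inoperative [AND]: Primary static switch stuck=occurs, A UPS module is inoperative=occurs → all inputs occur → occurs.
Utility feed lost [AND]: Primary PDU is out=occurs, Utility transformer is out=occurs → all inputs occur → occurs.
Generator path inoperative [AND]: Utility feed lost=occurs, South automatic transfer switch stuck=occurs, Reserve battery string faulted=occurs → all inputs occur → occurs.
UPS chain fails [OR]: Aft diesel generator faulted=not, Main fuel pump is out=not → no input occurs → does not occur.
Bus B lost [OR]: Breaker stuck=occurs, Outboard static switch 2 fails=not → at least one input occurs → occurs.
Distribution tier unavailable [AND]: South rectifier stuck=occurs, Bus B lost=occurs → all inputs occur → occurs.
Data center power outage [AND]: Bus A inoperative=occurs, Generator path inoperative=occurs, UPS chain fails=not, Distribution tier unavailable=occurs → not all inputs occur → does not occur.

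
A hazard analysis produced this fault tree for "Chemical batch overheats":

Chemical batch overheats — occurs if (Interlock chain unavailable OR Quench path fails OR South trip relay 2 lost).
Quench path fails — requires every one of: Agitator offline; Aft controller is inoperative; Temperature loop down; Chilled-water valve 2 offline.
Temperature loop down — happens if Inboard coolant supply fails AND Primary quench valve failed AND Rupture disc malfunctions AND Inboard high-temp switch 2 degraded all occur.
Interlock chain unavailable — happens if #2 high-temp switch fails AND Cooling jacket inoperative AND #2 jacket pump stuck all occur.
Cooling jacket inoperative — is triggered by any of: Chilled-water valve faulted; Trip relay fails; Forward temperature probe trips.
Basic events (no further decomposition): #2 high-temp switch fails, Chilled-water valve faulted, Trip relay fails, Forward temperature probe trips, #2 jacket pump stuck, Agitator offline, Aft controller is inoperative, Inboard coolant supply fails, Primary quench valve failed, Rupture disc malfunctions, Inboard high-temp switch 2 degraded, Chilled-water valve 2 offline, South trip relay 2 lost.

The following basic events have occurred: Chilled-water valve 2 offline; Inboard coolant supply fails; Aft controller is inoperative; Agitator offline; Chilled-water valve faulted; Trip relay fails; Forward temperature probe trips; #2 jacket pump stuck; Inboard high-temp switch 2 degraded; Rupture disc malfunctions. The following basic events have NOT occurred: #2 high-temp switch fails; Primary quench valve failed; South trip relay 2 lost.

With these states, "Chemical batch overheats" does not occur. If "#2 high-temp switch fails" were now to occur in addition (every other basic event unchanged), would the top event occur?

Yes

Counterfactual: set "#2 high-temp switch fails" to occurred.
Cooling jacket inoperative [OR]: Chilled-water valve faulted=occurs, Trip relay fails=occurs, Forward temperature probe trips=occurs → at least one input occurs → occurs.
Interlock chain unavailable [AND]: #2 high-temp switch fails=occurs, Cooling jacket inoperative=occurs, #2 jacket pump stuck=occurs → all inputs occur → occurs.
Temperature loop down [AND]: Inboard coolant supply fails=occurs, Primary quench valve failed=not, Rupture disc malfunctions=occurs, Inboard high-temp switch 2 degraded=occurs → not all inputs occur → does not occur.
Quench path fails [AND]: Agitator offline=occurs, Aft controller is inoperative=occurs, Temperature loop down=not, Chilled-water valve 2 offline=occurs → not all inputs occur → does not occur.
Chemical batch overheats [OR]: Interlock chain unavailable=occurs, Quench path fails=not, South trip relay 2 lost=not → at least one input occurs → occurs.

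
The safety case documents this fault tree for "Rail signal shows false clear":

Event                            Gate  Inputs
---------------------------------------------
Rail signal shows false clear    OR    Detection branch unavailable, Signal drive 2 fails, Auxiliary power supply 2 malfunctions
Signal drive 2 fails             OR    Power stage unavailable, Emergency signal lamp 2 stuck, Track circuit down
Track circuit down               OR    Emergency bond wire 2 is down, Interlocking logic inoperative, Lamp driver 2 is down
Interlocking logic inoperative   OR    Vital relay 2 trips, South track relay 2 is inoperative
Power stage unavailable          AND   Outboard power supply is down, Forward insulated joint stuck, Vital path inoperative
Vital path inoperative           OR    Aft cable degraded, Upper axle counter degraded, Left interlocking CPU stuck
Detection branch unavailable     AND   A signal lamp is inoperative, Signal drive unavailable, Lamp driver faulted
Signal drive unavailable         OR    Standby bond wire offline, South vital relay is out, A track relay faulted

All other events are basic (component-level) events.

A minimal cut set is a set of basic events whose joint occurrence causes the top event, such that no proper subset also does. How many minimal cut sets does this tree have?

12

Signal drive unavailable [OR]: union of children's cut sets → 3 cut set(s).
Detection branch unavailable [AND]: one cut set from each child combined → 1 × 3 × 1 = 3 cut set(s).
Vital path inoperative [OR]: union of children's cut sets → 3 cut set(s).
Power stage unavailable [AND]: one cut set from each child combined → 1 × 1 × 3 = 3 cut set(s).
Interlocking logic inoperative [OR]: union of children's cut sets → 2 cut set(s).
Track circuit down [OR]: union of children's cut sets → 4 cut set(s).
Signal drive 2 fails [OR]: union of children's cut sets → 8 cut set(s).
Rail signal shows false clear [OR]: union of children's cut sets → 12 cut set(s).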